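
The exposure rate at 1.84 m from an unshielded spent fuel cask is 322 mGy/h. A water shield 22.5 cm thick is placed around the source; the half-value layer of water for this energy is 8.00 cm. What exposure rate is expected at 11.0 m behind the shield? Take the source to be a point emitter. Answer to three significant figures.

Distance alone: (1.84/11.0)² = 0.02798, so 322 × 0.02798 = 9.010 mGy/h.
Shield: 22.5/8.00 = 2.812 half-value layers → attenuation 2^(−2.812) = 0.1424.
Combined: 9.010 × 0.1424 = 1.283 mGy/h.

1.28 mGy/h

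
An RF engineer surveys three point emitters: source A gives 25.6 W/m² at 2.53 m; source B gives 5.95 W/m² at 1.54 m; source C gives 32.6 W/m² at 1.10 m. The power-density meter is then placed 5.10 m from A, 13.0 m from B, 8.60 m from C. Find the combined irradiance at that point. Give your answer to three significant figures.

By superposition, sum each source's inverse-square contribution:
A: 25.6 × (2.53/5.10)² = 6.300 W/m²
B: 5.95 × (1.54/13.0)² = 0.08350 W/m²
C: 32.6 × (1.10/8.60)² = 0.5333 W/m²
Total = 6.300 + 0.08350 + 0.5333 = 6.917 W/m².

6.92 W/m²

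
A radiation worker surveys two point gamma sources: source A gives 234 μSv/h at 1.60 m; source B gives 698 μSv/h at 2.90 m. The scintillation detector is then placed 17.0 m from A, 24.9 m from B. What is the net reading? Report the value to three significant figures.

Each source contributes Iᵢ·(dᵢ/rᵢ)²; contributions add.
A: 234 × (1.60/17.0)² = 2.073 μSv/h
B: 698 × (2.90/24.9)² = 9.468 μSv/h
Total = 2.073 + 9.468 = 11.54 μSv/h.

11.5 μSv/h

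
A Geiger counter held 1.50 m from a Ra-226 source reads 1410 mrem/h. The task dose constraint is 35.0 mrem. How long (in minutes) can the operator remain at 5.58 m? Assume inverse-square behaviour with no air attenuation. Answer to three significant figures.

Applying the 1/r² law, rate at 5.58 m:
1410 × (1.50/5.58)² = 1410 × 0.07226 = 101.9 mrem/h.
Stay time = 35.0 mrem ÷ 101.9 mrem/h = 0.3435 h = 20.61 min.

20.6 min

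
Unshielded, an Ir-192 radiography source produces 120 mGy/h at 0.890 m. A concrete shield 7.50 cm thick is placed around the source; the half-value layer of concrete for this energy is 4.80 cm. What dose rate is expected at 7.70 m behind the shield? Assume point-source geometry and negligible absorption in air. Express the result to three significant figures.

Distance alone: 120 × (0.890/7.70)² = 120 × 0.01336 = 1.603 mGy/h.
Shield: 7.50/4.80 = 1.562 half-value layers → attenuation 2^(−1.562) = 0.3387.
Combined: 1.603 × 0.3387 = 0.5429 mGy/h.

0.543 mGy/h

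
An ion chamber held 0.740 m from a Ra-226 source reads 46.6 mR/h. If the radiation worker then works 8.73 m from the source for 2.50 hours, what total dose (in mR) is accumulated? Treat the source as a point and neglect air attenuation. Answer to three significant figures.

0.837 mR

By the inverse-square law, rate at 8.73 m:
(0.740/8.73)² = 0.007185, so 46.6 × 0.007185 = 0.3348 mR/h.
Dose = rate × time = 0.3348 mR/h × 2.500 h = 0.8370 mR.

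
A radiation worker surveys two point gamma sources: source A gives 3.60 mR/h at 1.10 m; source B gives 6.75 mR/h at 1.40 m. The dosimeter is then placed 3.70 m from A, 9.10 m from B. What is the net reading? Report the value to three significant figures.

Each source contributes Iᵢ·(dᵢ/rᵢ)²; contributions add.
A: 3.60 × (1.10/3.70)² = 0.3182 mR/h
B: 6.75 × (1.40/9.10)² = 0.1598 mR/h
Total = 0.3182 + 0.1598 = 0.4780 mR/h.

0.478 mR/h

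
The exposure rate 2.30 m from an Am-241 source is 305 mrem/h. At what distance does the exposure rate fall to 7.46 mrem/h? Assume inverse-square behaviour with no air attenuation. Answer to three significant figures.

Using I₁d₁² = I₂d₂², d₂ = d₁·√(I₁/I₂).
I₁/I₂ = 305/7.46 = 40.88, so d₂ = 2.30 × √40.88 = 14.71 m.

14.7 m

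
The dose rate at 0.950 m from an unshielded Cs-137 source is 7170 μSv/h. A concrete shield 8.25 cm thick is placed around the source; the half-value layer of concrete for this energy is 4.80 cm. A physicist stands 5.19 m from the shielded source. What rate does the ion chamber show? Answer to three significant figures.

73.0 μSv/h

Distance alone: (0.950/5.19)² = 0.03351, so 7170 × 0.03351 = 240.3 μSv/h.
Shield: 8.25/4.80 = 1.719 half-value layers → attenuation 2^(−1.719) = 0.3038.
Combined: 240.3 × 0.3038 = 73.00 μSv/h.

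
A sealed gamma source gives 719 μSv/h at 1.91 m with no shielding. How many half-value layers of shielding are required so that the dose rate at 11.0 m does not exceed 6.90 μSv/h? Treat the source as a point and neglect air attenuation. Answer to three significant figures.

At 11.0 m, distance alone gives (1.91/11.0)² = 0.03015, so 719 × 0.03015 = 21.68 μSv/h.
Further attenuation needed: 21.68/6.90 = 3.142.
n = log₂(3.142) = 1.652 half-value layers.

1.65 half-value layers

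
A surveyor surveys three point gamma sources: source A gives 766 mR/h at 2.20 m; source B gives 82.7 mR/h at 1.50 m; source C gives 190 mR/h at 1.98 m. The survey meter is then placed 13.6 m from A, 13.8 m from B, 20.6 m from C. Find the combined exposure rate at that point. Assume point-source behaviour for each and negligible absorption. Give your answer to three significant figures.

22.8 mR/h

By superposition, sum each source's inverse-square contribution:
A: 766 × (2.20/13.6)² = 20.04 mR/h
B: 82.7 × (1.50/13.8)² = 0.9771 mR/h
C: 190 × (1.98/20.6)² = 1.755 mR/h
Total = 20.04 + 0.9771 + 1.755 = 22.77 mR/h.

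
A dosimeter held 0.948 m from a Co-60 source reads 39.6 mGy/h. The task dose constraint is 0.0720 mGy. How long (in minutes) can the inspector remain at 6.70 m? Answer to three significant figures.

Using I₁d₁² = I₂d₂², rate at 6.70 m:
39.6 × (0.948/6.70)² = 39.6 × 0.02002 = 0.7928 mGy/h.
Stay time = 0.0720 mGy ÷ 0.7928 mGy/h = 0.09082 h = 5.449 min.

5.45 min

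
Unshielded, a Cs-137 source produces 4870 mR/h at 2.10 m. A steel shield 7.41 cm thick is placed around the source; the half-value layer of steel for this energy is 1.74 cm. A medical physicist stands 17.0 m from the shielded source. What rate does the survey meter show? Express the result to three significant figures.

Distance alone: 4870 × (2.10/17.0)² = 4870 × 0.01526 = 74.32 mR/h.
Shield: 7.41/1.74 = 4.259 half-value layers → attenuation 2^(−4.259) = 0.05223.
Combined: 74.32 × 0.05223 = 3.882 mR/h.

3.88 mR/h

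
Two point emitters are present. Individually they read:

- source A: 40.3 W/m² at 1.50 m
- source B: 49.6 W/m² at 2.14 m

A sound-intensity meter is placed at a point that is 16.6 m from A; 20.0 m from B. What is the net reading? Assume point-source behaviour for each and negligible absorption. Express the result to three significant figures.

Each source contributes Iᵢ·(dᵢ/rᵢ)²; contributions add.
A: 40.3 × (1.50/16.6)² = 0.3291 W/m²
B: 49.6 × (2.14/20.0)² = 0.5679 W/m²
Total = 0.3291 + 0.5679 = 0.8970 W/m².

0.897 W/m²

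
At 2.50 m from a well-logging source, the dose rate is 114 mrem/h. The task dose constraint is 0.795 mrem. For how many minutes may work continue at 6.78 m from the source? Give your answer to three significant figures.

3.08 min

Intensity scales as (d₁/d₂)², so rate at 6.78 m:
(2.50/6.78)² = 0.1360, so 114 × 0.1360 = 15.50 mrem/h.
Stay time = 0.795 mrem ÷ 15.50 mrem/h = 0.05129 h = 3.077 min.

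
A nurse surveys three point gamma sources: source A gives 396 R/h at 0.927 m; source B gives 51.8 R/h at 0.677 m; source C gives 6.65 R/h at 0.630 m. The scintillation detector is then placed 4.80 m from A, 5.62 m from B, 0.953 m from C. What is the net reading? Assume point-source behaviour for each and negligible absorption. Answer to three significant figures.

18.4 R/h

By superposition, sum each source's inverse-square contribution:
A: 396 × (0.927/4.80)² = 14.77 R/h
B: 51.8 × (0.677/5.62)² = 0.7517 R/h
C: 6.65 × (0.630/0.953)² = 2.906 R/h
Total = 14.77 + 0.7517 + 2.906 = 18.43 R/h.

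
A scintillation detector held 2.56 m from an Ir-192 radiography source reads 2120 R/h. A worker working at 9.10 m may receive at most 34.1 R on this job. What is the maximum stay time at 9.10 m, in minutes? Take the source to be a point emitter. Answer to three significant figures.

12.2 min

By the inverse-square law, rate at 9.10 m:
2120 × (2.56/9.10)² = 2120 × 0.07914 = 167.8 R/h.
Stay time = 34.1 R ÷ 167.8 R/h = 0.2032 h = 12.19 min.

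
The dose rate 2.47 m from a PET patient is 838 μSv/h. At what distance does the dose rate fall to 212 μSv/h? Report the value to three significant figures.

4.91 m

Since intensity falls as 1/r², d₂ = d₁·√(I₁/I₂).
I₁/I₂ = 838/212 = 3.953, so d₂ = 2.47 × √3.953 = 4.911 m.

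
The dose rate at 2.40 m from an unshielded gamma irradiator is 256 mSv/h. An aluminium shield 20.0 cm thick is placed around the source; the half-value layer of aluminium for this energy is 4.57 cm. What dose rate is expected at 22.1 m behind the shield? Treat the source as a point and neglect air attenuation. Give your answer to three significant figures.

0.145 mSv/h

Distance alone: 256 × (2.40/22.1)² = 256 × 0.01179 = 3.018 mSv/h.
Shield: 20.0/4.57 = 4.376 half-value layers → attenuation 2^(−4.376) = 0.04816.
Combined: 3.018 × 0.04816 = 0.1453 mSv/h.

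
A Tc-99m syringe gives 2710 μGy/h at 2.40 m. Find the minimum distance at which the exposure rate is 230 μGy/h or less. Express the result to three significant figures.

Applying the 1/r² law, d₂ = d₁·√(I₁/I₂).
I₁/I₂ = 2710/230 = 11.78, so d₂ = 2.40 × √11.78 = 8.237 m.

8.24 m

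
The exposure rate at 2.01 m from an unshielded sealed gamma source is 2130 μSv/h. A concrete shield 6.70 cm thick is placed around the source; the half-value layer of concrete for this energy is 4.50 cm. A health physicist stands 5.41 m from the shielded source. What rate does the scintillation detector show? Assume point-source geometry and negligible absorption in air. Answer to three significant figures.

Distance alone: 2130 × (2.01/5.41)² = 2130 × 0.1380 = 293.9 μSv/h.
Shield: 6.70/4.50 = 1.489 half-value layers → attenuation 2^(−1.489) = 0.3563.
Combined: 293.9 × 0.3563 = 104.7 μSv/h.

105 μSv/h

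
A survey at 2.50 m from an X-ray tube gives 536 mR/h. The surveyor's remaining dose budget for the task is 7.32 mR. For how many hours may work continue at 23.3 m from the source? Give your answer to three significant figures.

Intensity scales as (d₁/d₂)², so rate at 23.3 m:
536 × (2.50/23.3)² = 536 × 0.01151 = 6.169 mR/h.
Stay time = 7.32 mR ÷ 6.169 mR/h = 1.187 h.

1.19 h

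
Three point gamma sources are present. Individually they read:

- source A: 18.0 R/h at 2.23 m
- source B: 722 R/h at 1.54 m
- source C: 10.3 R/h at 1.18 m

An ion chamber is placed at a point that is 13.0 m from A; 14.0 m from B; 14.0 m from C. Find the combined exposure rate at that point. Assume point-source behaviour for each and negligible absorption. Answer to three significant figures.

9.34 R/h

By superposition, sum each source's inverse-square contribution:
A: 18.0 × (2.23/13.0)² = 0.5297 R/h
B: 722 × (1.54/14.0)² = 8.736 R/h
C: 10.3 × (1.18/14.0)² = 0.07317 R/h
Total = 0.5297 + 8.736 + 0.07317 = 9.339 R/h.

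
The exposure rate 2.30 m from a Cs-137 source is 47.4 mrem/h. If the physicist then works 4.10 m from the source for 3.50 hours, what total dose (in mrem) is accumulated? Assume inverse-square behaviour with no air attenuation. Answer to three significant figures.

Using I₁d₁² = I₂d₂², rate at 4.10 m:
47.4 × (2.30/4.10)² = 47.4 × 0.3147 = 14.92 mrem/h.
Dose = rate × time = 14.92 mrem/h × 3.500 h = 52.22 mrem.

52.2 mrem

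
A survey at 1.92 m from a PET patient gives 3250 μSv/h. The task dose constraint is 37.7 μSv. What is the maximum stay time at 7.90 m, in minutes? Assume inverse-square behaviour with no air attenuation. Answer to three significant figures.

Applying the 1/r² law, rate at 7.90 m:
3250 × (1.92/7.90)² = 3250 × 0.05907 = 192.0 μSv/h.
Stay time = 37.7 μSv ÷ 192.0 μSv/h = 0.1964 h = 11.78 min.

11.8 min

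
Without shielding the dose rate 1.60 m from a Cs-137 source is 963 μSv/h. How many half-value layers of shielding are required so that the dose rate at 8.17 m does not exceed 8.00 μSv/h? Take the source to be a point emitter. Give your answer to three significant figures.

At 8.17 m, distance alone gives (1.60/8.17)² = 0.03835, so 963 × 0.03835 = 36.93 μSv/h.
Further attenuation needed: 36.93/8.00 = 4.616.
n = log₂(4.616) = 2.207 half-value layers.

2.21 half-value layers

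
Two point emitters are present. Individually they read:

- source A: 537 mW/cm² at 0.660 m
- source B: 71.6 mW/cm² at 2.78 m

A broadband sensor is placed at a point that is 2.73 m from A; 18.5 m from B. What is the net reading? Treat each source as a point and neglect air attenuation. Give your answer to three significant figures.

By superposition, sum each source's inverse-square contribution:
A: 537 × (0.660/2.73)² = 31.39 mW/cm²
B: 71.6 × (2.78/18.5)² = 1.617 mW/cm²
Total = 31.39 + 1.617 = 33.01 mW/cm².

33.0 mW/cm²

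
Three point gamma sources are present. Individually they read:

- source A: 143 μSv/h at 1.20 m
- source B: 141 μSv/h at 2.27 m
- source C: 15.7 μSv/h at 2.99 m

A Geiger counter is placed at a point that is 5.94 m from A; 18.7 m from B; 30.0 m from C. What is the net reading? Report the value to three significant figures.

8.07 μSv/h

By superposition, sum each source's inverse-square contribution:
A: 143 × (1.20/5.94)² = 5.836 μSv/h
B: 141 × (2.27/18.7)² = 2.078 μSv/h
C: 15.7 × (2.99/30.0)² = 0.1560 μSv/h
Total = 5.836 + 2.078 + 0.1560 = 8.070 μSv/h.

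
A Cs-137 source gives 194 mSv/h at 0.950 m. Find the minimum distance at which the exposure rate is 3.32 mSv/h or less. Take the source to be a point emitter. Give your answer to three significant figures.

7.26 m

Applying the 1/r² law, d₂ = d₁·√(I₁/I₂).
I₁/I₂ = 194/3.32 = 58.43, so d₂ = 0.950 × √58.43 = 7.262 m.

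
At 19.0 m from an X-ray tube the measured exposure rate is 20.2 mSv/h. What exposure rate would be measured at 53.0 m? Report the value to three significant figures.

2.60 mSv/h

Intensity scales as (d₁/d₂)², so scaling from 19.0 m to 53.0 m:
20.2 × (19.0/53.0)² = 20.2 × 0.1285 = 2.596 mSv/h.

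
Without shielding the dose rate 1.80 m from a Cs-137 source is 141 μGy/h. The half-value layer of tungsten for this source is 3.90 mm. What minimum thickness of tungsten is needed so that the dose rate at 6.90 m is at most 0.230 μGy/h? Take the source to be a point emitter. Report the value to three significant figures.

21.0 mm

At 6.90 m, distance alone gives 141 × (1.80/6.90)² = 141 × 0.06805 = 9.595 μGy/h.
Further attenuation needed: 9.595/0.230 = 41.72.
n = log₂(41.72) = 5.383 half-value layers.
Thickness = 5.383 × 3.90 mm = 20.99 mm.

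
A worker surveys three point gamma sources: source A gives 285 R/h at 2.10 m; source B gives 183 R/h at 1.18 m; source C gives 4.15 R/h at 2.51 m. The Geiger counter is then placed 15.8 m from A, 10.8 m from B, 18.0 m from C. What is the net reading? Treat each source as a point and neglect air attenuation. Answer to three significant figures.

By superposition, sum each source's inverse-square contribution:
A: 285 × (2.10/15.8)² = 5.035 R/h
B: 183 × (1.18/10.8)² = 2.185 R/h
C: 4.15 × (2.51/18.0)² = 0.08070 R/h
Total = 5.035 + 2.185 + 0.08070 = 7.301 R/h.

7.30 R/h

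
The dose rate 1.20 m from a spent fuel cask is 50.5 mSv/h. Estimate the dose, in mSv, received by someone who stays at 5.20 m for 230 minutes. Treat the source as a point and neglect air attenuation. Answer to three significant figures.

10.3 mSv

Since intensity falls as 1/r², rate at 5.20 m:
50.5 × (1.20/5.20)² = 50.5 × 0.05325 = 2.689 mSv/h.
Dose = rate × time = 2.689 mSv/h × 3.833 h = 10.31 mSv.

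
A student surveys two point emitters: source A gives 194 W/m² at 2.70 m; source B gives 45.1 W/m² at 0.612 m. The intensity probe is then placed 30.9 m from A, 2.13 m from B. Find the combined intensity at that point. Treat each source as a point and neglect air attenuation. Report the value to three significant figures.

5.20 W/m²

By superposition, sum each source's inverse-square contribution:
A: 194 × (2.70/30.9)² = 1.481 W/m²
B: 45.1 × (0.612/2.13)² = 3.723 W/m²
Total = 1.481 + 3.723 = 5.204 W/m².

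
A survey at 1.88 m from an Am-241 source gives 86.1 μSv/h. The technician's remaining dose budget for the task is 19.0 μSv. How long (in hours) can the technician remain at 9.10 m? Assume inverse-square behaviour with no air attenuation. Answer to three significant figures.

5.17 h

Since intensity falls as 1/r², rate at 9.10 m:
86.1 × (1.88/9.10)² = 86.1 × 0.04268 = 3.675 μSv/h.
Stay time = 19.0 μSv ÷ 3.675 μSv/h = 5.170 h.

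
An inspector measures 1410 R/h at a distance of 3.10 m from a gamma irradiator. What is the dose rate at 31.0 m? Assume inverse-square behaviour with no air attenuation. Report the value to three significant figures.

Since intensity falls as 1/r², the rate at 31.0 m is
1410 × (3.10/31.0)² = 1410 × 0.01000 = 14.10 R/h.

14.1 R/h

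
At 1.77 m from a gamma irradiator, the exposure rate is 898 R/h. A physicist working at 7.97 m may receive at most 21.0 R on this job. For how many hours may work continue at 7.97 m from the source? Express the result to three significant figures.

0.474 h

Applying the 1/r² law, rate at 7.97 m:
(1.77/7.97)² = 0.04932, so 898 × 0.04932 = 44.29 R/h.
Stay time = 21.0 R ÷ 44.29 R/h = 0.4741 h.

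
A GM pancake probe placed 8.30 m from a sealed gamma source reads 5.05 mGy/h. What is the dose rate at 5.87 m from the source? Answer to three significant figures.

10.1 mGy/h

Applying the 1/r² law, scaling from 8.30 m to 5.87 m:
5.05 × (8.30/5.87)² = 5.05 × 1.999 = 10.09 mGy/h.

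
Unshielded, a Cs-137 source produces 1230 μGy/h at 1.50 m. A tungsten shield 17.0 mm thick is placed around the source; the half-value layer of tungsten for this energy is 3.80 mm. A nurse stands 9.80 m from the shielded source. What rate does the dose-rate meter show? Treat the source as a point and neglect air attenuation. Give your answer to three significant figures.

1.30 μGy/h

Distance alone: 1230 × (1.50/9.80)² = 1230 × 0.02343 = 28.82 μGy/h.
Shield: 17.0/3.80 = 4.474 half-value layers → attenuation 2^(−4.474) = 0.04500.
Combined: 28.82 × 0.04500 = 1.297 μGy/h.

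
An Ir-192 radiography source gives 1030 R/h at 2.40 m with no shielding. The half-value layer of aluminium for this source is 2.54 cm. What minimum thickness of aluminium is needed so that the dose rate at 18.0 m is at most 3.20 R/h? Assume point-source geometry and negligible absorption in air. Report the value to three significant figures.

6.39 cm

At 18.0 m, distance alone gives 1030 × (2.40/18.0)² = 1030 × 0.01778 = 18.31 R/h.
Further attenuation needed: 18.31/3.20 = 5.722.
n = log₂(5.722) = 2.517 half-value layers.
Thickness = 2.517 × 2.54 cm = 6.393 cm.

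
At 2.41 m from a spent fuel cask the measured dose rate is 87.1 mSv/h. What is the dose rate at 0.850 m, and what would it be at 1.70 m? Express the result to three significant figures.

700 mSv/h; 175 mSv/h

Applying the 1/r² law,
At 0.850 m: (2.41/0.850)² = 8.039, so 87.1 × 8.039 = 700.2 mSv/h
At 1.70 m: 700.2 × (0.850/1.70)² = 700.2 × 0.2500 = 175.1 mSv/h.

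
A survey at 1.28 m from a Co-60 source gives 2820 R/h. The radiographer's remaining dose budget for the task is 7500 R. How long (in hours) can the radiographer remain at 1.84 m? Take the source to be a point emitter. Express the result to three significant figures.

5.50 h

Applying the 1/r² law, rate at 1.84 m:
(1.28/1.84)² = 0.4839, so 2820 × 0.4839 = 1365 R/h.
Stay time = 7500 R ÷ 1365 R/h = 5.495 h.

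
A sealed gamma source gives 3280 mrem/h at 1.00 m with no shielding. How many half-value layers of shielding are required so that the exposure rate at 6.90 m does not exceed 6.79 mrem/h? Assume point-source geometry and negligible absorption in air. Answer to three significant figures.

At 6.90 m, distance alone gives (1.00/6.90)² = 0.02100, so 3280 × 0.02100 = 68.88 mrem/h.
Further attenuation needed: 68.88/6.79 = 10.14.
n = log₂(10.14) = 3.342 half-value layers.

3.34 half-value layers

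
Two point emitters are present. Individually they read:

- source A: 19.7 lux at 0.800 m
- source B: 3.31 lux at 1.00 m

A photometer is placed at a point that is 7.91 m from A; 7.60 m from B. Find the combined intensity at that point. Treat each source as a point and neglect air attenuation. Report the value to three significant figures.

By superposition, sum each source's inverse-square contribution:
A: 19.7 × (0.800/7.91)² = 0.2015 lux
B: 3.31 × (1.00/7.60)² = 0.05731 lux
Total = 0.2015 + 0.05731 = 0.2588 lux.

0.259 lux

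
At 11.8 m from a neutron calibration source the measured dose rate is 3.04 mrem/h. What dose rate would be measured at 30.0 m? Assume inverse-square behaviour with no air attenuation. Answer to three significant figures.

0.470 mrem/h

Since intensity falls as 1/r², scaling from 11.8 m to 30.0 m:
3.04 × (11.8/30.0)² = 3.04 × 0.1547 = 0.4703 mrem/h.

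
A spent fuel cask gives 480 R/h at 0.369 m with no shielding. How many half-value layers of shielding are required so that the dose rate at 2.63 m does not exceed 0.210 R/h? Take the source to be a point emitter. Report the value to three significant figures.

At 2.63 m, distance alone gives (0.369/2.63)² = 0.01969, so 480 × 0.01969 = 9.451 R/h.
Further attenuation needed: 9.451/0.210 = 45.00.
n = log₂(45.00) = 5.492 half-value layers.

5.49 half-value layers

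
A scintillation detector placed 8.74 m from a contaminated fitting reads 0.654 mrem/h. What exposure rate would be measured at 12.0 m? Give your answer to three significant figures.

0.347 mrem/h

Intensity scales as (d₁/d₂)², so scaling from 8.74 m to 12.0 m:
(8.74/12.0)² = 0.5305, so 0.654 × 0.5305 = 0.3469 mrem/h.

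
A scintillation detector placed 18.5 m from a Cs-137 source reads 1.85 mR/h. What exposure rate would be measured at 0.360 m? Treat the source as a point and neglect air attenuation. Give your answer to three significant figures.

By the inverse-square law, scaling from 18.5 m to 0.360 m:
(18.5/0.360)² = 2641, so 1.85 × 2641 = 4886 mR/h.

4890 mR/h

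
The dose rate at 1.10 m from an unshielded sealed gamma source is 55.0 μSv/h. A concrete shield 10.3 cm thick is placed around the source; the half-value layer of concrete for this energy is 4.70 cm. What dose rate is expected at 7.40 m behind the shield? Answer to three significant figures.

Distance alone: 55.0 × (1.10/7.40)² = 55.0 × 0.02210 = 1.216 μSv/h.
Shield: 10.3/4.70 = 2.191 half-value layers → attenuation 2^(−2.191) = 0.2190.
Combined: 1.216 × 0.2190 = 0.2663 μSv/h.

0.266 μSv/h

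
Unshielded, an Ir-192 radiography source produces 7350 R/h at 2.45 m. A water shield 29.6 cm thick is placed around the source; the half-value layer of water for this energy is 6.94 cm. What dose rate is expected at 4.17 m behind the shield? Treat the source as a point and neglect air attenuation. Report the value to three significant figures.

132 R/h

Distance alone: (2.45/4.17)² = 0.3452, so 7350 × 0.3452 = 2537 R/h.
Shield: 29.6/6.94 = 4.265 half-value layers → attenuation 2^(−4.265) = 0.05201.
Combined: 2537 × 0.05201 = 131.9 R/h.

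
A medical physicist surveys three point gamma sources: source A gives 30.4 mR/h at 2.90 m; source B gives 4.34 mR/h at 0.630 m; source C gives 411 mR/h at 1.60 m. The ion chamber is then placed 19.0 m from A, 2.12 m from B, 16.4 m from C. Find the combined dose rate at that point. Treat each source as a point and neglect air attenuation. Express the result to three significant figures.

By superposition, sum each source's inverse-square contribution:
A: 30.4 × (2.90/19.0)² = 0.7082 mR/h
B: 4.34 × (0.630/2.12)² = 0.3833 mR/h
C: 411 × (1.60/16.4)² = 3.912 mR/h
Total = 0.7082 + 0.3833 + 3.912 = 5.003 mR/h.

5.00 mR/h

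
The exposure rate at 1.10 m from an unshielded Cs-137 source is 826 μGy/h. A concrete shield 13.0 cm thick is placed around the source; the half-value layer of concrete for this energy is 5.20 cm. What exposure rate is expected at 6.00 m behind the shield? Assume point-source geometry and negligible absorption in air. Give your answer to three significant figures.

Distance alone: 826 × (1.10/6.00)² = 826 × 0.03361 = 27.76 μGy/h.
Shield: 13.0/5.20 = 2.500 half-value layers → attenuation 2^(−2.500) = 0.1768.
Combined: 27.76 × 0.1768 = 4.908 μGy/h.

4.91 μGy/h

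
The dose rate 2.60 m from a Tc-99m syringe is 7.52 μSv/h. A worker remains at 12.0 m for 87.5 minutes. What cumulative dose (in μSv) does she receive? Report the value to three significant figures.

0.515 μSv

Applying the 1/r² law, rate at 12.0 m:
7.52 × (2.60/12.0)² = 7.52 × 0.04694 = 0.3530 μSv/h.
Dose = rate × time = 0.3530 μSv/h × 1.458 h = 0.5147 μSv.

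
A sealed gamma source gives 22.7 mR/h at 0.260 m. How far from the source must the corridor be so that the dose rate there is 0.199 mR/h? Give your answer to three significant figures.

2.78 m

By the inverse-square law, d₂ = d₁·√(I₁/I₂).
I₁/I₂ = 22.7/0.199 = 114.1, so d₂ = 0.260 × √114.1 = 2.777 m.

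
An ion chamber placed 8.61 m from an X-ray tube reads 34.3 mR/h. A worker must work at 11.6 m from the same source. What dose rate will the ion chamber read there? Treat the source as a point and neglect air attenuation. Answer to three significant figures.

18.9 mR/h

Intensity scales as (d₁/d₂)², so scaling from 8.61 m to 11.6 m:
34.3 × (8.61/11.6)² = 34.3 × 0.5509 = 18.90 mR/h.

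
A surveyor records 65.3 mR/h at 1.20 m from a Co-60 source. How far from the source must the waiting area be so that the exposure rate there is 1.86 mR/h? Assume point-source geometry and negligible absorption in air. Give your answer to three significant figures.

7.11 m

Since intensity falls as 1/r², d₂ = d₁·√(I₁/I₂).
I₁/I₂ = 65.3/1.86 = 35.11, so d₂ = 1.20 × √35.11 = 7.110 m.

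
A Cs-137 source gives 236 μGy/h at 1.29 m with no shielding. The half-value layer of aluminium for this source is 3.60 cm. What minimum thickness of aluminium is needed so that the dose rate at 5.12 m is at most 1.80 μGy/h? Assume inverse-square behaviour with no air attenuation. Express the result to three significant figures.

11.0 cm

At 5.12 m, distance alone gives (1.29/5.12)² = 0.06348, so 236 × 0.06348 = 14.98 μGy/h.
Further attenuation needed: 14.98/1.80 = 8.322.
n = log₂(8.322) = 3.057 half-value layers.
Thickness = 3.057 × 3.60 cm = 11.01 cm.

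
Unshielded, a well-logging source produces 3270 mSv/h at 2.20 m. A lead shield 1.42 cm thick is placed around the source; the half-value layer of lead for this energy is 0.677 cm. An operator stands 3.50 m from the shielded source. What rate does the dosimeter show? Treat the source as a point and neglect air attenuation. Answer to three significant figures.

Distance alone: 3270 × (2.20/3.50)² = 3270 × 0.3951 = 1292 mSv/h.
Shield: 1.42/0.677 = 2.097 half-value layers → attenuation 2^(−2.097) = 0.2337.
Combined: 1292 × 0.2337 = 301.9 mSv/h.

302 mSv/h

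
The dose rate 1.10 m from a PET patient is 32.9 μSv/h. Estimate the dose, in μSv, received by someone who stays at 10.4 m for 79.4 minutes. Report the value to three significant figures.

0.487 μSv

Intensity scales as (d₁/d₂)², so rate at 10.4 m:
32.9 × (1.10/10.4)² = 32.9 × 0.01119 = 0.3682 μSv/h.
Dose = rate × time = 0.3682 μSv/h × 1.323 h = 0.4871 μSv.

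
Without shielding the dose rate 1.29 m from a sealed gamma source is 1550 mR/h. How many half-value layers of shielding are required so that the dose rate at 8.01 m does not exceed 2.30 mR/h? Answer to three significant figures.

4.13 half-value layers

At 8.01 m, distance alone gives (1.29/8.01)² = 0.02594, so 1550 × 0.02594 = 40.21 mR/h.
Further attenuation needed: 40.21/2.30 = 17.48.
n = log₂(17.48) = 4.128 half-value layers.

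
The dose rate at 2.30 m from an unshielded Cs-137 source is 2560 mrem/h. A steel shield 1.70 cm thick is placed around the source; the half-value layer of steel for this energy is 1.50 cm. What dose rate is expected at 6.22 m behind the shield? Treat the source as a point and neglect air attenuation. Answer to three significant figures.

Distance alone: (2.30/6.22)² = 0.1367, so 2560 × 0.1367 = 350.0 mrem/h.
Shield: 1.70/1.50 = 1.133 half-value layers → attenuation 2^(−1.133) = 0.4560.
Combined: 350.0 × 0.4560 = 159.6 mrem/h.

160 mrem/h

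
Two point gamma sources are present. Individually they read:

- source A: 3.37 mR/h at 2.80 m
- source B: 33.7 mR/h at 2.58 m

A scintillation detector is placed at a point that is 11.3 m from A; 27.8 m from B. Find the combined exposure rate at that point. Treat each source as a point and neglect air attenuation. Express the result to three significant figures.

0.497 mR/h

By superposition, sum each source's inverse-square contribution:
A: 3.37 × (2.80/11.3)² = 0.2069 mR/h
B: 33.7 × (2.58/27.8)² = 0.2903 mR/h
Total = 0.2069 + 0.2903 = 0.4972 mR/h.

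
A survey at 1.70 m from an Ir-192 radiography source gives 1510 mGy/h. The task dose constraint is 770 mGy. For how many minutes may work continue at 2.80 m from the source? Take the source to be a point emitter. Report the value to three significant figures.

Since intensity falls as 1/r², rate at 2.80 m:
1510 × (1.70/2.80)² = 1510 × 0.3686 = 556.6 mGy/h.
Stay time = 770 mGy ÷ 556.6 mGy/h = 1.383 h = 82.98 min.

83.0 min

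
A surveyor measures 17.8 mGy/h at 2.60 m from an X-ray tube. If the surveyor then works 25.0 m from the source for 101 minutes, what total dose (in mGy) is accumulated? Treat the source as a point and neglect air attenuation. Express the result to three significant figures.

Since intensity falls as 1/r², rate at 25.0 m:
17.8 × (2.60/25.0)² = 17.8 × 0.01082 = 0.1926 mGy/h.
Dose = rate × time = 0.1926 mGy/h × 1.683 h = 0.3241 mGy.

0.324 mGy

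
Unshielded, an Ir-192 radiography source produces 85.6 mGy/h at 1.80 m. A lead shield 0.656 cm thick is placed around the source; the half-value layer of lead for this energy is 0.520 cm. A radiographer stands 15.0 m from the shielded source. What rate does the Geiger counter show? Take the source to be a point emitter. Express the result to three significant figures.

0.514 mGy/h

Distance alone: (1.80/15.0)² = 0.01440, so 85.6 × 0.01440 = 1.233 mGy/h.
Shield: 0.656/0.520 = 1.262 half-value layers → attenuation 2^(−1.262) = 0.4170.
Combined: 1.233 × 0.4170 = 0.5142 mGy/h.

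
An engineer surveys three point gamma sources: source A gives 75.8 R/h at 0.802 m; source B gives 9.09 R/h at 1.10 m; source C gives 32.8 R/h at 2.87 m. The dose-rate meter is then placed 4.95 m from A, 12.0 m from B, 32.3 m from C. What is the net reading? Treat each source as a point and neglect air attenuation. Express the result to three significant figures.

By superposition, sum each source's inverse-square contribution:
A: 75.8 × (0.802/4.95)² = 1.990 R/h
B: 9.09 × (1.10/12.0)² = 0.07638 R/h
C: 32.8 × (2.87/32.3)² = 0.2590 R/h
Total = 1.990 + 0.07638 + 0.2590 = 2.325 R/h.

2.33 R/h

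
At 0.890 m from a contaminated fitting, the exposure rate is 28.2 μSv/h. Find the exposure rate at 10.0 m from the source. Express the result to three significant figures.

0.223 μSv/h

By the inverse-square law, the rate at 10.0 m is
28.2 × (0.890/10.0)² = 28.2 × 0.007921 = 0.2234 μSv/h.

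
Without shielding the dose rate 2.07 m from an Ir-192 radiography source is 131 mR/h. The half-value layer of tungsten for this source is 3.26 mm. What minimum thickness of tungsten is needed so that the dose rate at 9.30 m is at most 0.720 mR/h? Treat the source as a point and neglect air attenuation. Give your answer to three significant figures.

At 9.30 m, distance alone gives 131 × (2.07/9.30)² = 131 × 0.04954 = 6.490 mR/h.
Further attenuation needed: 6.490/0.720 = 9.014.
n = log₂(9.014) = 3.172 half-value layers.
Thickness = 3.172 × 3.26 mm = 10.34 mm.

10.3 mm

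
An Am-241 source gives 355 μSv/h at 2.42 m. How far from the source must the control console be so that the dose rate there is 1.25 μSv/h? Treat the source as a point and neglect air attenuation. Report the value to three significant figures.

Applying the 1/r² law, d₂ = d₁·√(I₁/I₂).
I₁/I₂ = 355/1.25 = 284.0, so d₂ = 2.42 × √284.0 = 40.78 m.

40.8 m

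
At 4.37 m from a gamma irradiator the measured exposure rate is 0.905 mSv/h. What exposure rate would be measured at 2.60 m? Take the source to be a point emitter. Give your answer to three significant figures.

2.56 mSv/h

Intensity scales as (d₁/d₂)², so scaling from 4.37 m to 2.60 m:
0.905 × (4.37/2.60)² = 0.905 × 2.825 = 2.557 mSv/h.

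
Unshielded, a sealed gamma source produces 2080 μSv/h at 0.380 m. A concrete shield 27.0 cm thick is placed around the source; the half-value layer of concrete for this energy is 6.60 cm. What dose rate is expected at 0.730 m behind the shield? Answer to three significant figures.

Distance alone: 2080 × (0.380/0.730)² = 2080 × 0.2710 = 563.7 μSv/h.
Shield: 27.0/6.60 = 4.091 half-value layers → attenuation 2^(−4.091) = 0.05868.
Combined: 563.7 × 0.05868 = 33.08 μSv/h.

33.1 μSv/h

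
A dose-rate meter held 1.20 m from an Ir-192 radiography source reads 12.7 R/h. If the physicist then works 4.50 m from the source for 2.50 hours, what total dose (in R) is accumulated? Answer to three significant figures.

2.26 R

Applying the 1/r² law, rate at 4.50 m:
12.7 × (1.20/4.50)² = 12.7 × 0.07111 = 0.9031 R/h.
Dose = rate × time = 0.9031 R/h × 2.500 h = 2.258 R.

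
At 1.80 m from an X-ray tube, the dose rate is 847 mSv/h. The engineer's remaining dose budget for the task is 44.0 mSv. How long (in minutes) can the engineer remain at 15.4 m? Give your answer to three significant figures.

228 min

By the inverse-square law, rate at 15.4 m:
(1.80/15.4)² = 0.01366, so 847 × 0.01366 = 11.57 mSv/h.
Stay time = 44.0 mSv ÷ 11.57 mSv/h = 3.803 h = 228.2 min.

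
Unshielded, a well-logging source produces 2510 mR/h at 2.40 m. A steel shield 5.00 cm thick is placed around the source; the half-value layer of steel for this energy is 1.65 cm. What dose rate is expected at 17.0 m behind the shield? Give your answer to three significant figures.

6.12 mR/h

Distance alone: 2510 × (2.40/17.0)² = 2510 × 0.01993 = 50.02 mR/h.
Shield: 5.00/1.65 = 3.030 half-value layers → attenuation 2^(−3.030) = 0.1224.
Combined: 50.02 × 0.1224 = 6.122 mR/h.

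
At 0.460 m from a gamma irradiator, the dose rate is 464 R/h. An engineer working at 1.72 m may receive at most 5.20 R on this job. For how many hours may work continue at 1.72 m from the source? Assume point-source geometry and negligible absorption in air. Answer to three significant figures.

0.157 h

Intensity scales as (d₁/d₂)², so rate at 1.72 m:
(0.460/1.72)² = 0.07153, so 464 × 0.07153 = 33.19 R/h.
Stay time = 5.20 R ÷ 33.19 R/h = 0.1567 h.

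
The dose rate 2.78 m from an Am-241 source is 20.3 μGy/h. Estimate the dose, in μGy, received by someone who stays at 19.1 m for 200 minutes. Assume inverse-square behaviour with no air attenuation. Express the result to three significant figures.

1.43 μGy

Intensity scales as (d₁/d₂)², so rate at 19.1 m:
20.3 × (2.78/19.1)² = 20.3 × 0.02118 = 0.4300 μGy/h.
Dose = rate × time = 0.4300 μGy/h × 3.333 h = 1.433 μGy.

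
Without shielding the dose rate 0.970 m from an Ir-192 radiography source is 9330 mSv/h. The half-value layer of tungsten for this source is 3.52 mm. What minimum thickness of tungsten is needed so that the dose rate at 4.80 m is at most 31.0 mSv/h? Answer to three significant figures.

12.7 mm

At 4.80 m, distance alone gives 9330 × (0.970/4.80)² = 9330 × 0.04084 = 381.0 mSv/h.
Further attenuation needed: 381.0/31.0 = 12.29.
n = log₂(12.29) = 3.619 half-value layers.
Thickness = 3.619 × 3.52 mm = 12.74 mm.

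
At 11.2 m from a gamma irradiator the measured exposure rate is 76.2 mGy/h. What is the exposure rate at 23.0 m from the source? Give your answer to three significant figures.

Intensity scales as (d₁/d₂)², so scaling from 11.2 m to 23.0 m:
(11.2/23.0)² = 0.2371, so 76.2 × 0.2371 = 18.07 mGy/h.

18.1 mGy/h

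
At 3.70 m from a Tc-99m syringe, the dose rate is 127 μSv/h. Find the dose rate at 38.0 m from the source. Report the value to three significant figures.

1.20 μSv/h

Using I₁d₁² = I₂d₂², the rate at 38.0 m is
(3.70/38.0)² = 0.009481, so 127 × 0.009481 = 1.204 μSv/h.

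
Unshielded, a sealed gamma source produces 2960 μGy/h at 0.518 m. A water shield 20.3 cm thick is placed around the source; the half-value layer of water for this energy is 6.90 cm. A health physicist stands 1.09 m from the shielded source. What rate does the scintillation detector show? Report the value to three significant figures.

Distance alone: (0.518/1.09)² = 0.2258, so 2960 × 0.2258 = 668.4 μGy/h.
Shield: 20.3/6.90 = 2.942 half-value layers → attenuation 2^(−2.942) = 0.1301.
Combined: 668.4 × 0.1301 = 86.96 μGy/h.

87.0 μGy/h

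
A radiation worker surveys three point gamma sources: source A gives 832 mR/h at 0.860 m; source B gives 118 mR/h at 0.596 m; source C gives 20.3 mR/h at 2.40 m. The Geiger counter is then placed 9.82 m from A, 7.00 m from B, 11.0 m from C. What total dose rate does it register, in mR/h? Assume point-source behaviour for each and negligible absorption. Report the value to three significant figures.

8.20 mR/h

By superposition, sum each source's inverse-square contribution:
A: 832 × (0.860/9.82)² = 6.381 mR/h
B: 118 × (0.596/7.00)² = 0.8554 mR/h
C: 20.3 × (2.40/11.0)² = 0.9663 mR/h
Total = 6.381 + 0.8554 + 0.9663 = 8.203 mR/h.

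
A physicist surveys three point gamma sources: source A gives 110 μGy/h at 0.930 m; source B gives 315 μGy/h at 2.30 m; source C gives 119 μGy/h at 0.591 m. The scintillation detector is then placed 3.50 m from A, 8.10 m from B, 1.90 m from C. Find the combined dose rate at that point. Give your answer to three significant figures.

By superposition, sum each source's inverse-square contribution:
A: 110 × (0.930/3.50)² = 7.766 μGy/h
B: 315 × (2.30/8.10)² = 25.40 μGy/h
C: 119 × (0.591/1.90)² = 11.51 μGy/h
Total = 7.766 + 25.40 + 11.51 = 44.68 μGy/h.

44.7 μGy/h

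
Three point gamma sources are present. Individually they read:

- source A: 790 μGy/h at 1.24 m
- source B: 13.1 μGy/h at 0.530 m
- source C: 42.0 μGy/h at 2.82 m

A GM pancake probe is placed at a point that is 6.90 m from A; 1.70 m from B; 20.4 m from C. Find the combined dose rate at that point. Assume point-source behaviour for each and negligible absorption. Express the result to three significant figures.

27.6 μGy/h

Each source contributes Iᵢ·(dᵢ/rᵢ)²; contributions add.
A: 790 × (1.24/6.90)² = 25.51 μGy/h
B: 13.1 × (0.530/1.70)² = 1.273 μGy/h
C: 42.0 × (2.82/20.4)² = 0.8026 μGy/h
Total = 25.51 + 1.273 + 0.8026 = 27.59 μGy/h.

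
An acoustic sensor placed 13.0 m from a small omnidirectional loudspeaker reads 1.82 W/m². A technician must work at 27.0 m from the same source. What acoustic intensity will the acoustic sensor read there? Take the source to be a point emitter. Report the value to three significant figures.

0.422 W/m²

Applying the 1/r² law, scaling from 13.0 m to 27.0 m:
1.82 × (13.0/27.0)² = 1.82 × 0.2318 = 0.4219 W/m².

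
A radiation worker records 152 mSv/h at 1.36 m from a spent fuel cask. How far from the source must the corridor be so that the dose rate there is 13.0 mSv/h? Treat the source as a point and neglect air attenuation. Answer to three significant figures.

4.65 m

By the inverse-square law, d₂ = d₁·√(I₁/I₂).
I₁/I₂ = 152/13.0 = 11.69, so d₂ = 1.36 × √11.69 = 4.650 m.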